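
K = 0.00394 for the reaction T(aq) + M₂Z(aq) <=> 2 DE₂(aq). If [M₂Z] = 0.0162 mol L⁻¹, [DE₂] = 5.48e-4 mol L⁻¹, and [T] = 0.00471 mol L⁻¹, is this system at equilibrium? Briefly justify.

yes, at equilibrium

Q = [DE₂]² / ([T]·[M₂Z]) = (5.48e-4)² / ((0.00471)·(0.0162)) = 0.00394
Q = 0.00394 = K; the system is at equilibrium.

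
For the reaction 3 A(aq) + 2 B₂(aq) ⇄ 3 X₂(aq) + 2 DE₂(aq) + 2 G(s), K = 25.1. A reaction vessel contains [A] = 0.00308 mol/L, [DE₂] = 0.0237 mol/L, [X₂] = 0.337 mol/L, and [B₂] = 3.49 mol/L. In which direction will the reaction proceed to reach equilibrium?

(G is a pure solid — omitted from Q.)
Q = [X₂]³·[DE₂]² / ([A]³·[B₂]²) = (0.337)³·(0.0237)² / ((0.00308)³·(3.49)²) = 60.4
Q = 60.4 > K = 25.1, so the reverse reaction proceeds.

reverse (toward reactants)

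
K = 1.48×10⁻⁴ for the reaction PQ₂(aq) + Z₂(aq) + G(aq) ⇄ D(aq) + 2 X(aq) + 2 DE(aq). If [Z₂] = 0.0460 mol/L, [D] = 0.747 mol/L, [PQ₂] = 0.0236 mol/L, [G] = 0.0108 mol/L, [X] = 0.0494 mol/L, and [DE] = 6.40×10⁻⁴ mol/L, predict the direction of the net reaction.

in the forward direction

Q = [D]·[X]²·[DE]² / ([PQ₂]·[Z₂]·[G]) = (0.747)·(0.0494)²·(6.40×10⁻⁴)² / ((0.0236)·(0.0460)·(0.0108)) = 6.37×10⁻⁵
Q = 6.37×10⁻⁵ < K = 1.48×10⁻⁴, so the forward reaction proceeds.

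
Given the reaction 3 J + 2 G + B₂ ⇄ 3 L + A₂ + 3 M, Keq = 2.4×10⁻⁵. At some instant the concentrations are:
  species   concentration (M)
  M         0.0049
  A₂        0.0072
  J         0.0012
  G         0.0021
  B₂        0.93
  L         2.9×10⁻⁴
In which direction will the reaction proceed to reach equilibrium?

Q = [L]³·[A₂]·[M]³ / ([J]³·[G]²·[B₂]) = (2.9×10⁻⁴)³·(0.0072)·(0.0049)³ / ((0.0012)³·(0.0021)²·(0.93)) = 2.9×10⁻⁶
Q = 2.9×10⁻⁶ < Keq = 2.4×10⁻⁵, so the forward reaction proceeds.

toward products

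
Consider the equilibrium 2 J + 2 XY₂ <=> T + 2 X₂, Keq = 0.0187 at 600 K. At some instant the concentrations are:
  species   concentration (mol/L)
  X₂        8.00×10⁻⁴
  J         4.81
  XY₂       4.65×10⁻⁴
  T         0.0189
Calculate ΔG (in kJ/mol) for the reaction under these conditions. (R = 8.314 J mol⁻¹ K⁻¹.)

Q = [T]·[X₂]² / ([J]²·[XY₂]²) = (0.0189)·(8.00×10⁻⁴)² / ((4.81)²·(4.65×10⁻⁴)²) = 0.00242
ΔG = RT ln(Q/Keq) = (8.314 J mol⁻¹ K⁻¹)(600 K) × ln(0.00242/0.0187)
   = (4.988 kJ/mol)(-2.045) = -10.2 kJ/mol
ΔG < 0, so the forward reaction is spontaneous (proceeds forward).

ΔG = -10.2 kJ/mol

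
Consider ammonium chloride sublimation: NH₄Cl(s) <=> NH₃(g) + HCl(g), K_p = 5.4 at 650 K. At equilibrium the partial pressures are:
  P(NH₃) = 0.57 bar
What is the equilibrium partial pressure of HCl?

(NH₄Cl is a pure solid — omitted from K_p.)
At equilibrium, K_p = P(NH₃)·P(HCl) = 5.4.
(0.57)·(P(HCl)) = 5.4
P(HCl) = 9.47 = 9.5 bar

P(HCl) = 9.5 bar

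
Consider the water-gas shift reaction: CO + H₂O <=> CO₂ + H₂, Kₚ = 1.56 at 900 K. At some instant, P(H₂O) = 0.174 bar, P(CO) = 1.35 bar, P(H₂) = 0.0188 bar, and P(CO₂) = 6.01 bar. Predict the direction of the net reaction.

Qₚ = P(CO₂)·P(H₂) / (P(CO)·P(H₂O)) = (6.01)·(0.0188) / ((1.35)·(0.174)) = 0.481
Qₚ = 0.481 < Kₚ = 1.56, so the forward reaction proceeds.

in the forward direction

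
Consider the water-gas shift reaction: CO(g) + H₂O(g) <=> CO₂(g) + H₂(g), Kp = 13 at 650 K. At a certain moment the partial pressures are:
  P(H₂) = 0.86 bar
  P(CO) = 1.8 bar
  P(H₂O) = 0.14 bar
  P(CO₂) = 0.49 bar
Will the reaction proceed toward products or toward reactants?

toward products

Qp = P(CO₂)·P(H₂) / (P(CO)·P(H₂O)) = (0.49)·(0.86) / ((1.8)·(0.14)) = 1.7
Qp = 1.7 < Kp = 13, so the forward reaction proceeds.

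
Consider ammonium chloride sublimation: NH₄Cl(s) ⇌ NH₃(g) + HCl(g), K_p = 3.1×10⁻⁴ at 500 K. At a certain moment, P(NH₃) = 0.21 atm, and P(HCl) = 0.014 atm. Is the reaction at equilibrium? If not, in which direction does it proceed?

(NH₄Cl is a pure solid — omitted from Q_p.)
Q_p = P(NH₃)·P(HCl) = (0.21)·(0.014) = 0.0029
Q_p = 0.0029 > K_p = 3.1×10⁻⁴, so the reverse reaction proceeds.

in the reverse direction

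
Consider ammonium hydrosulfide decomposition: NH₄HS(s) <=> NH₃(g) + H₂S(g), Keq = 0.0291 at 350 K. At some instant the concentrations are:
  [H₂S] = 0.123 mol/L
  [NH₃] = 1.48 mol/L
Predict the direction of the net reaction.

(NH₄HS is a pure solid — omitted from Q.)
Q = [NH₃]·[H₂S] = (1.48)·(0.123) = 0.182
Q = 0.182 > Keq = 0.0291, so the reverse reaction proceeds.

to the left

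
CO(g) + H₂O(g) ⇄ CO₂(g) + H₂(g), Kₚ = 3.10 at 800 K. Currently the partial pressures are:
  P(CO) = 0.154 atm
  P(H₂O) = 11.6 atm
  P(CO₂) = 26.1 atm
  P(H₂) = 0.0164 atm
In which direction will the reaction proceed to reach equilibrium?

to the right

Qₚ = P(CO₂)·P(H₂) / (P(CO)·P(H₂O)) = (26.1)·(0.0164) / ((0.154)·(11.6)) = 0.240
Qₚ = 0.240 < Kₚ = 3.10, so the forward reaction proceeds.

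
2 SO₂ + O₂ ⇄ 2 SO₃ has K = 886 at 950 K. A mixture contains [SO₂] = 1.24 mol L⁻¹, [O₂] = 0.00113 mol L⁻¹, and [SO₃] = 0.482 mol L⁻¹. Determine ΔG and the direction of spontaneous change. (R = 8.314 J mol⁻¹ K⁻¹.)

ΔG = -14.9 kJ/mol; the forward reaction is spontaneous

Q = [SO₃]² / ([SO₂]²·[O₂]) = (0.482)² / ((1.24)²·(0.00113)) = 134
ΔG = RT ln(Q/K) = (8.314 J mol⁻¹ K⁻¹)(950 K) × ln(134/886)
   = (7.898 kJ/mol)(-1.889) = -14.9 kJ/mol
ΔG < 0, so the forward reaction is spontaneous (proceeds forward).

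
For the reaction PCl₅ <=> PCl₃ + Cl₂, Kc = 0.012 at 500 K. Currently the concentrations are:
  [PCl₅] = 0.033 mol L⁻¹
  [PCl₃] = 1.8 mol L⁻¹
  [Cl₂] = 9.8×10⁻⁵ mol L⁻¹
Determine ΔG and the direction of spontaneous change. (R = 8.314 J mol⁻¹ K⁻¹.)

Qc = [PCl₃]·[Cl₂] / [PCl₅] = (1.8)·(9.8×10⁻⁵) / (0.033) = 0.00535
ΔG = RT ln(Qc/Kc) = (8.314 J mol⁻¹ K⁻¹)(500 K) × ln(0.00535/0.012)
   = (4.157 kJ/mol)(-0.8078) = -3.36 kJ/mol
ΔG < 0, so the forward reaction is spontaneous (proceeds forward).

ΔG = -3.36 kJ/mol; the forward reaction is spontaneous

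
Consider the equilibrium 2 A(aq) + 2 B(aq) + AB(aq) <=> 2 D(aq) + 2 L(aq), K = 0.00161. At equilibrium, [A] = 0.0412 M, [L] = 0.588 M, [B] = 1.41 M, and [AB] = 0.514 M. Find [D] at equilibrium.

[D] = 0.00284 M

At equilibrium, K = [D]²·[L]² / ([A]²·[B]²·[AB]) = 0.00161.
([D])²·(0.588)² / ((0.0412)²·(1.41)²·(0.514)) = 0.00161
[D]² = 8.08×10⁻⁶ ⇒ [D] = 0.00284 M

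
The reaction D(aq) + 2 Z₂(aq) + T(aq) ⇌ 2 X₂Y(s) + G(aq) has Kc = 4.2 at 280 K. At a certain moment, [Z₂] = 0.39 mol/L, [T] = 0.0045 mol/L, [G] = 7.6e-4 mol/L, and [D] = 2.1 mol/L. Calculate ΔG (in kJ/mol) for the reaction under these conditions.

(X₂Y is a pure solid — omitted from Qc.)
Qc = [G] / ([D]·[Z₂]²·[T]) = (7.6e-4) / ((2.1)·(0.39)²·(0.0045)) = 0.529
ΔG = RT ln(Qc/Kc) = (8.314 J mol⁻¹ K⁻¹)(280 K) × ln(0.529/4.2)
   = (2.328 kJ/mol)(-2.072) = -4.82 kJ/mol
ΔG < 0, so the forward reaction is spontaneous (proceeds forward).

ΔG = -4.82 kJ/mol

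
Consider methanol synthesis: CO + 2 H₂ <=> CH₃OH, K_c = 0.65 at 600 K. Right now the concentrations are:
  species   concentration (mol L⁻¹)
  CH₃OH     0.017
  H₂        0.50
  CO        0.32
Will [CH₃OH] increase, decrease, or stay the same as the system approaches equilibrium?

increase

Q_c = [CH₃OH] / ([CO]·[H₂]²) = (0.017) / ((0.32)·(0.50)²) = 0.21
Q_c = 0.21 < K_c = 0.65: net forward reaction.
CH₃OH is a product, so it increases.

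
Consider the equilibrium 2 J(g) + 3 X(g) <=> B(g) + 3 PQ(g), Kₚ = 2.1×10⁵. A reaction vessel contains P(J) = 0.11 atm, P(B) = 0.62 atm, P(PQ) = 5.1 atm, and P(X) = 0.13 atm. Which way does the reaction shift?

to the left

Qₚ = P(B)·P(PQ)³ / (P(J)²·P(X)³) = (0.62)·(5.1)³ / ((0.11)²·(0.13)³) = 3.1×10⁶
Qₚ = 3.1×10⁶ > Kₚ = 2.1×10⁵, so the reverse reaction proceeds.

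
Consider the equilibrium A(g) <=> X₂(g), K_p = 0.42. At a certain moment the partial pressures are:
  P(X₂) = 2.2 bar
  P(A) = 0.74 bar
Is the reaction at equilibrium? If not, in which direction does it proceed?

toward reactants

Q_p = P(X₂) / P(A) = (2.2) / (0.74) = 3.0
Q_p = 3.0 > K_p = 0.42, so the reverse reaction proceeds.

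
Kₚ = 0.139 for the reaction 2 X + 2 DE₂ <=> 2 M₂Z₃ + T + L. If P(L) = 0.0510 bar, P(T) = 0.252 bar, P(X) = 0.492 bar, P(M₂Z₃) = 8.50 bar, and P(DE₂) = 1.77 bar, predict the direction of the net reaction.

Qₚ = P(M₂Z₃)²·P(T)·P(L) / (P(X)²·P(DE₂)²) = (8.50)²·(0.252)·(0.0510) / ((0.492)²·(1.77)²) = 1.22
Qₚ = 1.22 > Kₚ = 0.139, so the reverse reaction proceeds.

to the left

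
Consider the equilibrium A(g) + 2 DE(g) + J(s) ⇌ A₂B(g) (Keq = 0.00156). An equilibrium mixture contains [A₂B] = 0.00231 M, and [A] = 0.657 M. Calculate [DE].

[DE] = 1.50 M

(J is a pure solid — omitted from Keq.)
At equilibrium, Keq = [A₂B] / ([A]·[DE]²) = 0.00156.
(0.00231) / ((0.657)·([DE])²) = 0.00156
[DE]² = 2.25 ⇒ [DE] = 1.50 M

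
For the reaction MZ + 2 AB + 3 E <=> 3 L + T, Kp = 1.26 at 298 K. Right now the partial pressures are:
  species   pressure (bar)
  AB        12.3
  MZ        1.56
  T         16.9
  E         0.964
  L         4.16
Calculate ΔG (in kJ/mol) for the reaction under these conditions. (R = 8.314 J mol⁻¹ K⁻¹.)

ΔG = 3.76 kJ/mol

Qp = P(L)³·P(T) / (P(MZ)·P(AB)²·P(E)³) = (4.16)³·(16.9) / ((1.56)·(12.3)²·(0.964)³) = 5.75
ΔG = RT ln(Qp/Kp) = (8.314 J mol⁻¹ K⁻¹)(298 K) × ln(5.75/1.26)
   = (2.478 kJ/mol)(1.518) = 3.76 kJ/mol
ΔG > 0, so the forward reaction is non-spontaneous (proceeds in reverse).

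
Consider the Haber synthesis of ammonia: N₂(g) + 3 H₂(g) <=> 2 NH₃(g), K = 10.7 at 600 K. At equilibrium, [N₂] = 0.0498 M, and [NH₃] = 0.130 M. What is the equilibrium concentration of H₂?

[H₂] = 0.317 M

At equilibrium, K = [NH₃]² / ([N₂]·[H₂]³) = 10.7.
(0.130)² / ((0.0498)·([H₂])³) = 10.7
[H₂]³ = 0.0317 ⇒ [H₂] = 0.317 M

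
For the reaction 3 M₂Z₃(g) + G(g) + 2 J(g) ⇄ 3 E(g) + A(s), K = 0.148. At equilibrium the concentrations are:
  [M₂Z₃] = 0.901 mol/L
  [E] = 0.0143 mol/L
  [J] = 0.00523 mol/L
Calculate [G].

(A is a pure solid — omitted from K.)
At equilibrium, K = [E]³ / ([M₂Z₃]³·[G]·[J]²) = 0.148.
(0.0143)³ / ((0.901)³·([G])·(0.00523)²) = 0.148
[G] = 0.988 mol/L

[G] = 0.988 mol/L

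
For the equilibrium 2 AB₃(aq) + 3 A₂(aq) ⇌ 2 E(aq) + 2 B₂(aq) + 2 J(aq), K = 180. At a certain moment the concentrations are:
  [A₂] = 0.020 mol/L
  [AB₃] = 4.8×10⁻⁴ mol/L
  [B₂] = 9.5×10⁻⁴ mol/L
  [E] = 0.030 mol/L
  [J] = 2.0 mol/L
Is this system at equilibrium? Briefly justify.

Q = [E]²·[B₂]²·[J]² / ([AB₃]²·[A₂]³) = (0.030)²·(9.5×10⁻⁴)²·(2.0)² / ((4.8×10⁻⁴)²·(0.020)³) = 1800
Q = 1800 > K = 180: net reverse reaction.

no; Q > K, reaction proceeds in reverse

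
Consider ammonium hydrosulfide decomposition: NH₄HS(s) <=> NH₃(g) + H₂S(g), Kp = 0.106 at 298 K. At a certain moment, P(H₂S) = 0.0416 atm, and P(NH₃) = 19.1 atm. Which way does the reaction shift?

(NH₄HS is a pure solid — omitted from Qp.)
Qp = P(NH₃)·P(H₂S) = (19.1)·(0.0416) = 0.795
Qp = 0.795 > Kp = 0.106, so the reverse reaction proceeds.

reverse (toward reactants)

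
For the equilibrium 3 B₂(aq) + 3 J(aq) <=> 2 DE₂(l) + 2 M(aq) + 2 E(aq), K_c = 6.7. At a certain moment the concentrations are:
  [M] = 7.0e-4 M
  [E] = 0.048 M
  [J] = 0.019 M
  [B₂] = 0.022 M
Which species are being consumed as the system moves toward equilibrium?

DE₂, M, E (products)

(DE₂ is a pure liquid — omitted from Q_c.)
Q_c = [M]²·[E]² / ([B₂]³·[J]³) = (7.0e-4)²·(0.048)² / ((0.022)³·(0.019)³) = 15
Q_c = 15 > K_c = 6.7: net reverse reaction.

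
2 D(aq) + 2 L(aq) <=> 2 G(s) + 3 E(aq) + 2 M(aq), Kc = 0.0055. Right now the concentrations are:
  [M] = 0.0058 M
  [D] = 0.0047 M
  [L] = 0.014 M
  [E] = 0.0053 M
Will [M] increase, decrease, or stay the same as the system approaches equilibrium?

(G is a pure solid — omitted from Qc.)
Qc = [E]³·[M]² / ([D]²·[L]²) = (0.0053)³·(0.0058)² / ((0.0047)²·(0.014)²) = 0.0012
Qc = 0.0012 < Kc = 0.0055: net forward reaction.
M is a product, so it increases.

increase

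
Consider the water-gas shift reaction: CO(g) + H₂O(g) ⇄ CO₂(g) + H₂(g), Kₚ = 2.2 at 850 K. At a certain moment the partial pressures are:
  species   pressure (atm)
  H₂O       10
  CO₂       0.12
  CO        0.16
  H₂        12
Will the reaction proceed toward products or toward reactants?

Qₚ = P(CO₂)·P(H₂) / (P(CO)·P(H₂O)) = (0.12)·(12) / ((0.16)·(10)) = 0.90
Qₚ = 0.90 < Kₚ = 2.2, so the forward reaction proceeds.

forward (toward products)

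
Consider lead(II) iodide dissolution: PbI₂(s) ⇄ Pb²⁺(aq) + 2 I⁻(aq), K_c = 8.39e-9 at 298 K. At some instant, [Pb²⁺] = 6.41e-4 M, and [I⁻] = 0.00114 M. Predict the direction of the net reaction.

(PbI₂ is a pure solid — omitted from Q_c.)
Q_c = [Pb²⁺]·[I⁻]² = (6.41e-4)·(0.00114)² = 8.33e-10
Q_c = 8.33e-10 < K_c = 8.39e-9, so the forward reaction proceeds.

in the forward direction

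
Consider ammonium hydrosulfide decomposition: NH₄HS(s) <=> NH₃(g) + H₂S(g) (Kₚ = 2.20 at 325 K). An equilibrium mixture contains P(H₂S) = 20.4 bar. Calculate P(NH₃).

P(NH₃) = 0.108 bar

(NH₄HS is a pure solid — omitted from Kₚ.)
At equilibrium, Kₚ = P(NH₃)·P(H₂S) = 2.20.
(P(NH₃))·(20.4) = 2.20
P(NH₃) = 0.108 bar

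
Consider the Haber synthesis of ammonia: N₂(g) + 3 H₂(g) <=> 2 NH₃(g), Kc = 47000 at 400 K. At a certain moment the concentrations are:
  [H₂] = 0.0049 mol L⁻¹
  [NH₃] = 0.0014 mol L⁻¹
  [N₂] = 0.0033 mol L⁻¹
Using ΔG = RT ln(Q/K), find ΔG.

Qc = [NH₃]² / ([N₂]·[H₂]³) = (0.0014)² / ((0.0033)·(0.0049)³) = 5050
ΔG = RT ln(Qc/Kc) = (8.314 J mol⁻¹ K⁻¹)(400 K) × ln(5050/47000)
   = (3.326 kJ/mol)(-2.231) = -7.42 kJ/mol
ΔG < 0, so the forward reaction is spontaneous (proceeds forward).

ΔG = -7.42 kJ/mol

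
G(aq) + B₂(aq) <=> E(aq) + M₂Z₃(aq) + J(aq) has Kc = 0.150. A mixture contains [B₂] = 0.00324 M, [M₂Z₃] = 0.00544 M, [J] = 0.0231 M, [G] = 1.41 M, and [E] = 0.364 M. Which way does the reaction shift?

Qc = [E]·[M₂Z₃]·[J] / ([G]·[B₂]) = (0.364)·(0.00544)·(0.0231) / ((1.41)·(0.00324)) = 0.0100
Qc = 0.0100 < Kc = 0.150, so the forward reaction proceeds.

in the forward direction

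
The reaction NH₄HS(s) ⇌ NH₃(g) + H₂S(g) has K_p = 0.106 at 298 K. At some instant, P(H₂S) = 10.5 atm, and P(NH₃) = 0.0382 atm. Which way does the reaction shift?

reverse (toward reactants)

(NH₄HS is a pure solid — omitted from Q_p.)
Q_p = P(NH₃)·P(H₂S) = (0.0382)·(10.5) = 0.401
Q_p = 0.401 > K_p = 0.106, so the reverse reaction proceeds.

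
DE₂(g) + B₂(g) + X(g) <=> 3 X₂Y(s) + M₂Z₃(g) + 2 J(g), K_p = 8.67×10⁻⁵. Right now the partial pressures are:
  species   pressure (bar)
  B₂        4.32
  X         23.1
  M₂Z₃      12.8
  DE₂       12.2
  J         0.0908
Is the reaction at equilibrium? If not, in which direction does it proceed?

at equilibrium

(X₂Y is a pure solid — omitted from Q_p.)
Q_p = P(M₂Z₃)·P(J)² / (P(DE₂)·P(B₂)·P(X)) = (12.8)·(0.0908)² / ((12.2)·(4.32)·(23.1)) = 8.67×10⁻⁵
Q_p = 8.67×10⁻⁵ = K_p, so the system is already at equilibrium.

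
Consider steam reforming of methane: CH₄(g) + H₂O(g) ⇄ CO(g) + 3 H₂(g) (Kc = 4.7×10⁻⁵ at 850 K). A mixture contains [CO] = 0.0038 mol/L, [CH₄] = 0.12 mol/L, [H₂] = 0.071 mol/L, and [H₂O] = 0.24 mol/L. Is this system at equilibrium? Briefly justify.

yes, at equilibrium

Qc = [CO]·[H₂]³ / ([CH₄]·[H₂O]) = (0.0038)·(0.071)³ / ((0.12)·(0.24)) = 4.7×10⁻⁵
Qc = 4.7×10⁻⁵ = Kc; the system is at equilibrium.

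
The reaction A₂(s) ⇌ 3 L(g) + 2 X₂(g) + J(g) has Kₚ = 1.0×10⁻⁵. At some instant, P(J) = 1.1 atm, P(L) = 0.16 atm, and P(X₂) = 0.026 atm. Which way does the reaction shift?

(A₂ is a pure solid — omitted from Qₚ.)
Qₚ = P(L)³·P(X₂)²·P(J) = (0.16)³·(0.026)²·(1.1) = 3.0×10⁻⁶
Qₚ = 3.0×10⁻⁶ < Kₚ = 1.0×10⁻⁵, so the forward reaction proceeds.

in the forward direction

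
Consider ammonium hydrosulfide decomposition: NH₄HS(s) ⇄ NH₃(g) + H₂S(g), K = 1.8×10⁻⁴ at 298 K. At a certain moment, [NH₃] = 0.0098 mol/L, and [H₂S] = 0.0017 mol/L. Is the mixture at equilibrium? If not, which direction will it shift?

(NH₄HS is a pure solid — omitted from Q.)
Q = [NH₃]·[H₂S] = (0.0098)·(0.0017) = 1.7×10⁻⁵
Q = 1.7×10⁻⁵ < K = 1.8×10⁻⁴: net forward reaction.

no; Q < K, reaction proceeds forward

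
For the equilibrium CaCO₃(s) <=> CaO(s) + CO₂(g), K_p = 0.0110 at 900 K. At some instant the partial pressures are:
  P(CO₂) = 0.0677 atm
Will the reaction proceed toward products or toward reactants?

(CaCO₃, CaO are pure solids — omitted from Q_p.)
Q_p = P(CO₂) = 0.0677
Q_p = 0.0677 > K_p = 0.0110, so the reverse reaction proceeds.

reverse (toward reactants)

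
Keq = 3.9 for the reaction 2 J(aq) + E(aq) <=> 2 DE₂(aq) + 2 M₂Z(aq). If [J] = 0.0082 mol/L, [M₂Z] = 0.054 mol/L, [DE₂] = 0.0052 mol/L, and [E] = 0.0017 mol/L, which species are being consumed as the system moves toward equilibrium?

Q = [DE₂]²·[M₂Z]² / ([J]²·[E]) = (0.0052)²·(0.054)² / ((0.0082)²·(0.0017)) = 0.69
Q = 0.69 < Keq = 3.9: net forward reaction.

J, E (reactants)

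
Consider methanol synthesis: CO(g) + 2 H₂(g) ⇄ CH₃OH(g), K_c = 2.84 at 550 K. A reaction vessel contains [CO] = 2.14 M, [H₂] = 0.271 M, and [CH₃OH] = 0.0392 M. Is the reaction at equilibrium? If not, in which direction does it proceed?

in the forward direction

Q_c = [CH₃OH] / ([CO]·[H₂]²) = (0.0392) / ((2.14)·(0.271)²) = 0.249
Q_c = 0.249 < K_c = 2.84, so the forward reaction proceeds.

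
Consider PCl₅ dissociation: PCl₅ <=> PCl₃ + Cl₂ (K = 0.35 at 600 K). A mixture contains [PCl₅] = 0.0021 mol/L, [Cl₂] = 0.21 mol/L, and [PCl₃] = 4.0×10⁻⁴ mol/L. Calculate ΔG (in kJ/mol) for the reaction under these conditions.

Q = [PCl₃]·[Cl₂] / [PCl₅] = (4.0×10⁻⁴)·(0.21) / (0.0021) = 0.0400
ΔG = RT ln(Q/K) = (8.314 J mol⁻¹ K⁻¹)(600 K) × ln(0.0400/0.35)
   = (4.988 kJ/mol)(-2.169) = -10.8 kJ/mol
ΔG < 0, so the forward reaction is spontaneous (proceeds forward).

ΔG = -10.8 kJ/mol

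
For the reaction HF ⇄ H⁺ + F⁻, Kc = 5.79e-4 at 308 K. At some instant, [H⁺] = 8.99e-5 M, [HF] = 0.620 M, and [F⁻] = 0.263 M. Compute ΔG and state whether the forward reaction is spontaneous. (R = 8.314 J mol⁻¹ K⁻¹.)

Qc = [H⁺]·[F⁻] / [HF] = (8.99e-5)·(0.263) / (0.620) = 3.81e-5
ΔG = RT ln(Qc/Kc) = (8.314 J mol⁻¹ K⁻¹)(308 K) × ln(3.81e-5/5.79e-4)
   = (2.561 kJ/mol)(-2.721) = -6.97 kJ/mol
ΔG < 0, so the forward reaction is spontaneous (proceeds forward).

ΔG = -6.97 kJ/mol; the forward reaction is spontaneous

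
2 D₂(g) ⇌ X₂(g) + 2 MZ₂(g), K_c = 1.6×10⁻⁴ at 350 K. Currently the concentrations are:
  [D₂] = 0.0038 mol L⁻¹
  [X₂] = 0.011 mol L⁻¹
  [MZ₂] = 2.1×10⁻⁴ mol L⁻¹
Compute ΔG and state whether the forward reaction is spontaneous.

ΔG = -4.54 kJ/mol; the forward reaction is spontaneous

Q_c = [X₂]·[MZ₂]² / [D₂]² = (0.011)·(2.1×10⁻⁴)² / (0.0038)² = 3.36×10⁻⁵
ΔG = RT ln(Q_c/K_c) = (8.314 J mol⁻¹ K⁻¹)(350 K) × ln(3.36×10⁻⁵/1.6×10⁻⁴)
   = (2.910 kJ/mol)(-1.561) = -4.54 kJ/mol
ΔG < 0, so the forward reaction is spontaneous (proceeds forward).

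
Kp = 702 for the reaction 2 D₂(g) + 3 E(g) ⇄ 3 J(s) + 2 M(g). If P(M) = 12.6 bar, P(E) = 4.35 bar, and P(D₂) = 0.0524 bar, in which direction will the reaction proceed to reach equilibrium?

(J is a pure solid — omitted from Qp.)
Qp = P(M)² / (P(D₂)²·P(E)³) = (12.6)² / ((0.0524)²·(4.35)³) = 702
Qp = 702 = Kp, so the system is already at equilibrium.

neither direction; the system is at equilibrium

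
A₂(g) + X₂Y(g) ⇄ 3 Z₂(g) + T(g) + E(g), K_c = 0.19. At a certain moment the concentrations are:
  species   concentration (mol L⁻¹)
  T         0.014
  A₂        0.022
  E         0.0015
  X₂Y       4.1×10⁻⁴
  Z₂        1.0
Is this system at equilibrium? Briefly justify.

Q_c = [Z₂]³·[T]·[E] / ([A₂]·[X₂Y]) = (1.0)³·(0.014)·(0.0015) / ((0.022)·(4.1×10⁻⁴)) = 2.3
Q_c = 2.3 > K_c = 0.19: net reverse reaction.

no; Q > K, reaction proceeds in reverse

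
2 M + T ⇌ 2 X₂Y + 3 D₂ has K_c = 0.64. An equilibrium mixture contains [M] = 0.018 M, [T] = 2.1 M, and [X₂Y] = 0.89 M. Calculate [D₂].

At equilibrium, K_c = [X₂Y]²·[D₂]³ / ([M]²·[T]) = 0.64.
(0.89)²·([D₂])³ / ((0.018)²·(2.1)) = 0.64
[D₂]³ = 5.50e-4 ⇒ [D₂] = 0.082 M

[D₂] = 0.082 M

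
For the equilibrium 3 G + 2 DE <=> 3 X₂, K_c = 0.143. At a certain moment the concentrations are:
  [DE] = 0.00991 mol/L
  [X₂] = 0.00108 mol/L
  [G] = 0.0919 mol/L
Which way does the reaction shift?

in the forward direction

Q_c = [X₂]³ / ([G]³·[DE]²) = (0.00108)³ / ((0.0919)³·(0.00991)²) = 0.0165
Q_c = 0.0165 < K_c = 0.143, so the forward reaction proceeds.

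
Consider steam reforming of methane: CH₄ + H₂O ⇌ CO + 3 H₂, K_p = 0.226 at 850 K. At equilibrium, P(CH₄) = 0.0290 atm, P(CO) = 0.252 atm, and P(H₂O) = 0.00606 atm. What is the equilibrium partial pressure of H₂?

P(H₂) = 0.0540 atm

At equilibrium, K_p = P(CO)·P(H₂)³ / (P(CH₄)·P(H₂O)) = 0.226.
(0.252)·(P(H₂))³ / ((0.0290)·(0.00606)) = 0.226
P(H₂)³ = 1.58e-4 ⇒ P(H₂) = 0.0540 atm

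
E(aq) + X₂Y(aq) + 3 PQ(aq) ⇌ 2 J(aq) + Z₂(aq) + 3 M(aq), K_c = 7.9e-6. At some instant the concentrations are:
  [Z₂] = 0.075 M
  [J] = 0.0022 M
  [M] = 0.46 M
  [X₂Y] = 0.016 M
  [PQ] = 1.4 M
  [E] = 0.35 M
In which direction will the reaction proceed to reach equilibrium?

to the right

Q_c = [J]²·[Z₂]·[M]³ / ([E]·[X₂Y]·[PQ]³) = (0.0022)²·(0.075)·(0.46)³ / ((0.35)·(0.016)·(1.4)³) = 2.3e-6
Q_c = 2.3e-6 < K_c = 7.9e-6, so the forward reaction proceeds.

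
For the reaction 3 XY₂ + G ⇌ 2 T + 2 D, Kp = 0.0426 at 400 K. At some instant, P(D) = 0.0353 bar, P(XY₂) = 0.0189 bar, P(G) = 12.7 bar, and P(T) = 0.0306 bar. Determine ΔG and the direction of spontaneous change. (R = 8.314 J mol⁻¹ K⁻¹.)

ΔG = -3.80 kJ/mol; the forward reaction is spontaneous

Qp = P(T)²·P(D)² / (P(XY₂)³·P(G)) = (0.0306)²·(0.0353)² / ((0.0189)³·(12.7)) = 0.0136
ΔG = RT ln(Qp/Kp) = (8.314 J mol⁻¹ K⁻¹)(400 K) × ln(0.0136/0.0426)
   = (3.326 kJ/mol)(-1.142) = -3.80 kJ/mol
ΔG < 0, so the forward reaction is spontaneous (proceeds forward).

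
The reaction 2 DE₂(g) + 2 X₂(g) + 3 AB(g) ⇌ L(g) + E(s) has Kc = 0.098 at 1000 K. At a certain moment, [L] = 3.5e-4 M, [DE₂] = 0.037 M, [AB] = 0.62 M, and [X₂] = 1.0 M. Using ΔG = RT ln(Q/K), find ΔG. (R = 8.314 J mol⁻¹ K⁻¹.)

(E is a pure solid — omitted from Qc.)
Qc = [L] / ([DE₂]²·[X₂]²·[AB]³) = (3.5e-4) / ((0.037)²·(1.0)²·(0.62)³) = 1.07
ΔG = RT ln(Qc/Kc) = (8.314 J mol⁻¹ K⁻¹)(1000 K) × ln(1.07/0.098)
   = (8.314 kJ/mol)(2.390) = 19.9 kJ/mol
ΔG > 0, so the forward reaction is non-spontaneous (proceeds in reverse).

ΔG = 19.9 kJ/mol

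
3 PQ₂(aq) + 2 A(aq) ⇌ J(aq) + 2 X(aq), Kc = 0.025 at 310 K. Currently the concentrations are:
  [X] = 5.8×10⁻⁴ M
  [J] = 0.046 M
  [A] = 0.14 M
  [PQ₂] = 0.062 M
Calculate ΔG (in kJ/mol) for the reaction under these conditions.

ΔG = -5.21 kJ/mol

Qc = [J]·[X]² / ([PQ₂]³·[A]²) = (0.046)·(5.8×10⁻⁴)² / ((0.062)³·(0.14)²) = 0.00331
ΔG = RT ln(Qc/Kc) = (8.314 J mol⁻¹ K⁻¹)(310 K) × ln(0.00331/0.025)
   = (2.577 kJ/mol)(-2.022) = -5.21 kJ/mol
ΔG < 0, so the forward reaction is spontaneous (proceeds forward).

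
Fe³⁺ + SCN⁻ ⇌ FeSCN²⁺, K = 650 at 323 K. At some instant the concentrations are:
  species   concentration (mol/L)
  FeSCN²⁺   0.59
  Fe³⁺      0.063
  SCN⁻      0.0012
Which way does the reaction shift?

Q = [FeSCN²⁺] / ([Fe³⁺]·[SCN⁻]) = (0.59) / ((0.063)·(0.0012)) = 7800
Q = 7800 > K = 650, so the reverse reaction proceeds.

reverse (toward reactants)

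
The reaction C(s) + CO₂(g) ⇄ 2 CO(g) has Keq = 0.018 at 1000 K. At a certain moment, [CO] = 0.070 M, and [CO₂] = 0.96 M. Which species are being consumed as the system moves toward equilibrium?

(C is a pure solid — omitted from Q.)
Q = [CO]² / [CO₂] = (0.070)² / (0.96) = 0.0051
Q = 0.0051 < Keq = 0.018: net forward reaction.

C, CO₂ (reactants)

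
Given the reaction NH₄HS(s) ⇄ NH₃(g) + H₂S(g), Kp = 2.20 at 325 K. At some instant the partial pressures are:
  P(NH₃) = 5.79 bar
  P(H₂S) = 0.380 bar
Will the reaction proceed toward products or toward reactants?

neither direction; the system is at equilibrium

(NH₄HS is a pure solid — omitted from Qp.)
Qp = P(NH₃)·P(H₂S) = (5.79)·(0.380) = 2.20
Qp = 2.20 = Kp, so the system is already at equilibrium.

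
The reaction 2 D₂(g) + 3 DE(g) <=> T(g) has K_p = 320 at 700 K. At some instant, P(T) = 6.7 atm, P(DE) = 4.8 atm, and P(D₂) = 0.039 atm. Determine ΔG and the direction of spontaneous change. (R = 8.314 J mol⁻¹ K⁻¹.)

ΔG = -12.1 kJ/mol; the forward reaction is spontaneous

Q_p = P(T) / (P(D₂)²·P(DE)³) = (6.7) / ((0.039)²·(4.8)³) = 39.8
ΔG = RT ln(Q_p/K_p) = (8.314 J mol⁻¹ K⁻¹)(700 K) × ln(39.8/320)
   = (5.820 kJ/mol)(-2.084) = -12.1 kJ/mol
ΔG < 0, so the forward reaction is spontaneous (proceeds forward).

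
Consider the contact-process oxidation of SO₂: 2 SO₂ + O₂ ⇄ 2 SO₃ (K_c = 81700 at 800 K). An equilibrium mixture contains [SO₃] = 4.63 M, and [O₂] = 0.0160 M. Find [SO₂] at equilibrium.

At equilibrium, K_c = [SO₃]² / ([SO₂]²·[O₂]) = 81700.
(4.63)² / (([SO₂])²·(0.0160)) = 81700
[SO₂]² = 0.0164 ⇒ [SO₂] = 0.128 M

[SO₂] = 0.128 M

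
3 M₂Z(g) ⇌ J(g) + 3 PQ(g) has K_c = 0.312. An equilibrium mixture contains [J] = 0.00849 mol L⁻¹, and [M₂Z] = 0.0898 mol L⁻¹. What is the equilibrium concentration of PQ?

At equilibrium, K_c = [J]·[PQ]³ / [M₂Z]³ = 0.312.
(0.00849)·([PQ])³ / (0.0898)³ = 0.312
[PQ]³ = 0.0266 ⇒ [PQ] = 0.299 mol L⁻¹

[PQ] = 0.299 mol L⁻¹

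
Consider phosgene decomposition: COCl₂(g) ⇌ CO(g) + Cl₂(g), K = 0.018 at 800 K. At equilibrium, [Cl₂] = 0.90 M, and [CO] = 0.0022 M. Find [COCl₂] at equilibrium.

At equilibrium, K = [CO]·[Cl₂] / [COCl₂] = 0.018.
(0.0022)·(0.90) / ([COCl₂]) = 0.018
[COCl₂] = 0.110 = 0.11 M

[COCl₂] = 0.11 M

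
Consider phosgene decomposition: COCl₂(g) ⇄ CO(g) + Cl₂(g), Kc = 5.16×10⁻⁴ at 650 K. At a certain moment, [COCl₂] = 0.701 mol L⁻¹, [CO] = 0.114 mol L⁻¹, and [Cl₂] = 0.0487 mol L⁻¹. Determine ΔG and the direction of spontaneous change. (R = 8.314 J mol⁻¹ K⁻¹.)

Qc = [CO]·[Cl₂] / [COCl₂] = (0.114)·(0.0487) / (0.701) = 0.00792
ΔG = RT ln(Qc/Kc) = (8.314 J mol⁻¹ K⁻¹)(650 K) × ln(0.00792/5.16×10⁻⁴)
   = (5.404 kJ/mol)(2.731) = 14.8 kJ/mol
ΔG > 0, so the forward reaction is non-spontaneous (proceeds in reverse).

ΔG = 14.8 kJ/mol; the forward reaction is non-spontaneous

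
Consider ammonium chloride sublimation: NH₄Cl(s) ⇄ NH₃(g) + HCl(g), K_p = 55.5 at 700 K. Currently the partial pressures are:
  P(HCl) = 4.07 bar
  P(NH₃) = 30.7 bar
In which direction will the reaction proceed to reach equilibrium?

(NH₄Cl is a pure solid — omitted from Q_p.)
Q_p = P(NH₃)·P(HCl) = (30.7)·(4.07) = 125
Q_p = 125 > K_p = 55.5, so the reverse reaction proceeds.

toward reactants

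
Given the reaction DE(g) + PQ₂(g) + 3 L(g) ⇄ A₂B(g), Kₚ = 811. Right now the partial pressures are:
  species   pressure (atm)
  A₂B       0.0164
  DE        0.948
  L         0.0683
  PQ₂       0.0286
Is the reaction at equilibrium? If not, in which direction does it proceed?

toward reactants

Qₚ = P(A₂B) / (P(DE)·P(PQ₂)·P(L)³) = (0.0164) / ((0.948)·(0.0286)·(0.0683)³) = 1900
Qₚ = 1900 > Kₚ = 811, so the reverse reaction proceeds.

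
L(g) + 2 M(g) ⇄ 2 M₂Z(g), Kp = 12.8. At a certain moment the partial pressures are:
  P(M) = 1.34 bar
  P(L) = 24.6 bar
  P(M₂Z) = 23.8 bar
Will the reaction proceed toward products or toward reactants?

Qp = P(M₂Z)² / (P(L)·P(M)²) = (23.8)² / ((24.6)·(1.34)²) = 12.8
Qp = 12.8 = Kp, so the system is already at equilibrium.

neither direction; the system is at equilibrium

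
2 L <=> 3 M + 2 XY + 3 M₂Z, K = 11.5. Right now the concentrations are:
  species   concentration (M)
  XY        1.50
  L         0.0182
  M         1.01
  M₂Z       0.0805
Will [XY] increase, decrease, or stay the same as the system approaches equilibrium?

Q = [M]³·[XY]²·[M₂Z]³ / [L]² = (1.01)³·(1.50)²·(0.0805)³ / (0.0182)² = 3.65
Q = 3.65 < K = 11.5: net forward reaction.
XY is a product, so it increases.

increase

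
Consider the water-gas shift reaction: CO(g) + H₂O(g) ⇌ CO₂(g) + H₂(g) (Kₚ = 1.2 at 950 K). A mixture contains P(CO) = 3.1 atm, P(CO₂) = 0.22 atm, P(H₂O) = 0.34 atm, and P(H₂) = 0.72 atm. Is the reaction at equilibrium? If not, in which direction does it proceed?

to the right

Qₚ = P(CO₂)·P(H₂) / (P(CO)·P(H₂O)) = (0.22)·(0.72) / ((3.1)·(0.34)) = 0.15
Qₚ = 0.15 < Kₚ = 1.2, so the forward reaction proceeds.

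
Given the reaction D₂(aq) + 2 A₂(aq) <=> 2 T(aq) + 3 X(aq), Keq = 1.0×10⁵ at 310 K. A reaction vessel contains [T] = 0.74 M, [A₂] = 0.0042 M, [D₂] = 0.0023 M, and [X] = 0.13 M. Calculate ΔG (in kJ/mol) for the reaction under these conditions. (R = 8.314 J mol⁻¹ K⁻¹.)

ΔG = -3.13 kJ/mol

Q = [T]²·[X]³ / ([D₂]·[A₂]²) = (0.74)²·(0.13)³ / ((0.0023)·(0.0042)²) = 29700
ΔG = RT ln(Q/Keq) = (8.314 J mol⁻¹ K⁻¹)(310 K) × ln(29700/1.0×10⁵)
   = (2.577 kJ/mol)(-1.214) = -3.13 kJ/mol
ΔG < 0, so the forward reaction is spontaneous (proceeds forward).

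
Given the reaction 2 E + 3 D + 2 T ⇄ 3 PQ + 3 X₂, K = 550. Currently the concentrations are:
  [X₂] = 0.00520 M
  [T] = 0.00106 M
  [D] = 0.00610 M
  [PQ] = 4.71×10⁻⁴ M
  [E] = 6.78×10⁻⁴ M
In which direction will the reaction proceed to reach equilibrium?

to the right

Q = [PQ]³·[X₂]³ / ([E]²·[D]³·[T]²) = (4.71×10⁻⁴)³·(0.00520)³ / ((6.78×10⁻⁴)²·(0.00610)³·(0.00106)²) = 125
Q = 125 < K = 550, so the forward reaction proceeds.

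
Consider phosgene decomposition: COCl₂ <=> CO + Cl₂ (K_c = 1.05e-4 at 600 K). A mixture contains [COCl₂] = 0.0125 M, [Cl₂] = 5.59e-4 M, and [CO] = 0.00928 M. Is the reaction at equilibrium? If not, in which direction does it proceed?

Q_c = [CO]·[Cl₂] / [COCl₂] = (0.00928)·(5.59e-4) / (0.0125) = 4.15e-4
Q_c = 4.15e-4 > K_c = 1.05e-4, so the reverse reaction proceeds.

to the left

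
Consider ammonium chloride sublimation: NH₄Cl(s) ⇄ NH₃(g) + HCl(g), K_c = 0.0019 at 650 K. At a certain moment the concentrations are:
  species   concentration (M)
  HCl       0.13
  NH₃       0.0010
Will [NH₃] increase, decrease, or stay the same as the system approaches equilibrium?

(NH₄Cl is a pure solid — omitted from Q_c.)
Q_c = [NH₃]·[HCl] = (0.0010)·(0.13) = 1.3×10⁻⁴
Q_c = 1.3×10⁻⁴ < K_c = 0.0019: net forward reaction.
NH₃ is a product, so it increases.

increase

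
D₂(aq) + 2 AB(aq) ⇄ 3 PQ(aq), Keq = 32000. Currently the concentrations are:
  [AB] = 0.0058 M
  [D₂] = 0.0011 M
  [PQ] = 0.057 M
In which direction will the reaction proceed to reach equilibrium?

Q = [PQ]³ / ([D₂]·[AB]²) = (0.057)³ / ((0.0011)·(0.0058)²) = 5000
Q = 5000 < Keq = 32000, so the forward reaction proceeds.

toward products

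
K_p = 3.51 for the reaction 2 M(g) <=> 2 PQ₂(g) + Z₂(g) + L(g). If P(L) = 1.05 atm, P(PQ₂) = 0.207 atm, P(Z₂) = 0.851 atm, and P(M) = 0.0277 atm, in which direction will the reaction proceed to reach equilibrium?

toward reactants

Q_p = P(PQ₂)²·P(Z₂)·P(L) / P(M)² = (0.207)²·(0.851)·(1.05) / (0.0277)² = 49.9
Q_p = 49.9 > K_p = 3.51, so the reverse reaction proceeds.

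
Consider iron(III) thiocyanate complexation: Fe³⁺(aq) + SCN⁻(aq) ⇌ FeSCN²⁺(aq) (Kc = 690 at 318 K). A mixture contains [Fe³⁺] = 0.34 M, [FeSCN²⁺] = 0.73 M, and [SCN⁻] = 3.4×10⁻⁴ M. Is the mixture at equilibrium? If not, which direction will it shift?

Qc = [FeSCN²⁺] / ([Fe³⁺]·[SCN⁻]) = (0.73) / ((0.34)·(3.4×10⁻⁴)) = 6300
Qc = 6300 > Kc = 690: net reverse reaction.

no; Q > K, reaction proceeds in reverse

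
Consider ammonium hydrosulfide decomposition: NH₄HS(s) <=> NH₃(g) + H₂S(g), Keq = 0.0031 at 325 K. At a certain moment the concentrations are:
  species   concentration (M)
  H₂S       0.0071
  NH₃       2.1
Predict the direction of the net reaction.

(NH₄HS is a pure solid — omitted from Q.)
Q = [NH₃]·[H₂S] = (2.1)·(0.0071) = 0.015
Q = 0.015 > Keq = 0.0031, so the reverse reaction proceeds.

in the reverse direction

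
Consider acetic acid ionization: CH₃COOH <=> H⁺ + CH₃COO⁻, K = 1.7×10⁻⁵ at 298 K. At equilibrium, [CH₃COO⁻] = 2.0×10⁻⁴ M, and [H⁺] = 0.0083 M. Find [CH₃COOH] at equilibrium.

[CH₃COOH] = 0.098 M

At equilibrium, K = [H⁺]·[CH₃COO⁻] / [CH₃COOH] = 1.7×10⁻⁵.
(0.0083)·(2.0×10⁻⁴) / ([CH₃COOH]) = 1.7×10⁻⁵
[CH₃COOH] = 0.0976 = 0.098 M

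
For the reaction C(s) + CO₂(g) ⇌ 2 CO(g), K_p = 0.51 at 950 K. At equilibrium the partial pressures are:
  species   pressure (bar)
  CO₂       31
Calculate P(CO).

P(CO) = 4.0 bar

(C is a pure solid — omitted from K_p.)
At equilibrium, K_p = P(CO)² / P(CO₂) = 0.51.
(P(CO))² / (31) = 0.51
P(CO)² = 15.8 ⇒ P(CO) = 4.0 bar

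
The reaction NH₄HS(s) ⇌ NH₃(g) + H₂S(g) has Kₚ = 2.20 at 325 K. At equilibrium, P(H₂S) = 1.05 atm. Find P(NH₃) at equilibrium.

(NH₄HS is a pure solid — omitted from Kₚ.)
At equilibrium, Kₚ = P(NH₃)·P(H₂S) = 2.20.
(P(NH₃))·(1.05) = 2.20
P(NH₃) = 2.10 atm

P(NH₃) = 2.10 atm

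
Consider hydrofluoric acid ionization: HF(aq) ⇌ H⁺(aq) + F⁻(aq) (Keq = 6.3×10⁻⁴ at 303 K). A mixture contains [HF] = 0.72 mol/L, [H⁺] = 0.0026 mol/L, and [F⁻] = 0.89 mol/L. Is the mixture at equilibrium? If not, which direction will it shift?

Q = [H⁺]·[F⁻] / [HF] = (0.0026)·(0.89) / (0.72) = 0.0032
Q = 0.0032 > Keq = 6.3×10⁻⁴: net reverse reaction.

no; Q > K, reaction proceeds in reverse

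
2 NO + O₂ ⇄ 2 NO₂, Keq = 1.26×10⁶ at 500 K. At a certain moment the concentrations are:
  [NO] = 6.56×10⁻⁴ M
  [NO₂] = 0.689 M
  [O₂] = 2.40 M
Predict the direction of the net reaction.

Q = [NO₂]² / ([NO]²·[O₂]) = (0.689)² / ((6.56×10⁻⁴)²·(2.40)) = 4.60×10⁵
Q = 4.60×10⁵ < Keq = 1.26×10⁶, so the forward reaction proceeds.

forward (toward products)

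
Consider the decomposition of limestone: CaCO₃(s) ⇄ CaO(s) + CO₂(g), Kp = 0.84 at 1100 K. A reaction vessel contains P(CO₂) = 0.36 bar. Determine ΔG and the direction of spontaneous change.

ΔG = -7.75 kJ/mol; the forward reaction is spontaneous

(CaCO₃, CaO are pure solids — omitted from Qp.)
Qp = P(CO₂) = 0.360
ΔG = RT ln(Qp/Kp) = (8.314 J mol⁻¹ K⁻¹)(1100 K) × ln(0.360/0.84)
   = (9.145 kJ/mol)(-0.8473) = -7.75 kJ/mol
ΔG < 0, so the forward reaction is spontaneous (proceeds forward).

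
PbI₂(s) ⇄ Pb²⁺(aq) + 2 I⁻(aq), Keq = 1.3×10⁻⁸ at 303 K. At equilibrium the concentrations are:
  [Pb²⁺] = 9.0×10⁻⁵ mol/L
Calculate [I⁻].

[I⁻] = 0.012 mol/L

(PbI₂ is a pure solid — omitted from Keq.)
At equilibrium, Keq = [Pb²⁺]·[I⁻]² = 1.3×10⁻⁸.
(9.0×10⁻⁵)·([I⁻])² = 1.3×10⁻⁸
[I⁻]² = 1.44×10⁻⁴ ⇒ [I⁻] = 0.012 mol/L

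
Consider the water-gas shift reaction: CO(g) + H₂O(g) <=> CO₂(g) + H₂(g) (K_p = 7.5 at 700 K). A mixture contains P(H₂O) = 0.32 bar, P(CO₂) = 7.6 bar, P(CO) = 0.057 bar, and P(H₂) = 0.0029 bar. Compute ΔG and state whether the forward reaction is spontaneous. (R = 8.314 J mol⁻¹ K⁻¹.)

Q_p = P(CO₂)·P(H₂) / (P(CO)·P(H₂O)) = (7.6)·(0.0029) / ((0.057)·(0.32)) = 1.21
ΔG = RT ln(Q_p/K_p) = (8.314 J mol⁻¹ K⁻¹)(700 K) × ln(1.21/7.5)
   = (5.820 kJ/mol)(-1.824) = -10.6 kJ/mol
ΔG < 0, so the forward reaction is spontaneous (proceeds forward).

ΔG = -10.6 kJ/mol; the forward reaction is spontaneous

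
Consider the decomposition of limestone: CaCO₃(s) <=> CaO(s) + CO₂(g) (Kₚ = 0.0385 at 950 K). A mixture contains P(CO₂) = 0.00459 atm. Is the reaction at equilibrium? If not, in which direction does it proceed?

toward products

(CaCO₃, CaO are pure solids — omitted from Qₚ.)
Qₚ = P(CO₂) = 0.00459
Qₚ = 0.00459 < Kₚ = 0.0385, so the forward reaction proceeds.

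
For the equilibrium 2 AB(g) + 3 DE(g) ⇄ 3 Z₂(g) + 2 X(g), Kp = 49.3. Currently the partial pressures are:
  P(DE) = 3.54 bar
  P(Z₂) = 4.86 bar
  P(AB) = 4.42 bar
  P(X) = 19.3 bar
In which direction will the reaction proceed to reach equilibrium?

Qp = P(Z₂)³·P(X)² / (P(AB)²·P(DE)³) = (4.86)³·(19.3)² / ((4.42)²·(3.54)³) = 49.3
Qp = 49.3 = Kp, so the system is already at equilibrium.

at equilibrium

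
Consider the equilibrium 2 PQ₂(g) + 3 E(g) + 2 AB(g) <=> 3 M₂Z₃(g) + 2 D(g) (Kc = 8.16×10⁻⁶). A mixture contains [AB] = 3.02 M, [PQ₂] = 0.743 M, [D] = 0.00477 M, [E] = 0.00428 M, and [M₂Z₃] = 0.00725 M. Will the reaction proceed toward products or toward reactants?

to the left

Qc = [M₂Z₃]³·[D]² / ([PQ₂]²·[E]³·[AB]²) = (0.00725)³·(0.00477)² / ((0.743)²·(0.00428)³·(3.02)²) = 2.20×10⁻⁵
Qc = 2.20×10⁻⁵ > Kc = 8.16×10⁻⁶, so the reverse reaction proceeds.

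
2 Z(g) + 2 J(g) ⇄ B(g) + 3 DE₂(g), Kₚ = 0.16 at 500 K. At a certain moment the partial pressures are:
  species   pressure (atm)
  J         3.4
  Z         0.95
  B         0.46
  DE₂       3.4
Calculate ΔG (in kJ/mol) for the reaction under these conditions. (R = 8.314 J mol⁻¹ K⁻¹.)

ΔG = 9.90 kJ/mol

Qₚ = P(B)·P(DE₂)³ / (P(Z)²·P(J)²) = (0.46)·(3.4)³ / ((0.95)²·(3.4)²) = 1.73
ΔG = RT ln(Qₚ/Kₚ) = (8.314 J mol⁻¹ K⁻¹)(500 K) × ln(1.73/0.16)
   = (4.157 kJ/mol)(2.381) = 9.90 kJ/mol
ΔG > 0, so the forward reaction is non-spontaneous (proceeds in reverse).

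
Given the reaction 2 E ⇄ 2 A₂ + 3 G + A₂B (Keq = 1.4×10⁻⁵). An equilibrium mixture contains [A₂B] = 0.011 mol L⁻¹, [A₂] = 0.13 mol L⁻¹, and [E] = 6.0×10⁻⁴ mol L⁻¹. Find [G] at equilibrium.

[G] = 0.0030 mol L⁻¹

At equilibrium, Keq = [A₂]²·[G]³·[A₂B] / [E]² = 1.4×10⁻⁵.
(0.13)²·([G])³·(0.011) / (6.0×10⁻⁴)² = 1.4×10⁻⁵
[G]³ = 2.71×10⁻⁸ ⇒ [G] = 0.0030 mol L⁻¹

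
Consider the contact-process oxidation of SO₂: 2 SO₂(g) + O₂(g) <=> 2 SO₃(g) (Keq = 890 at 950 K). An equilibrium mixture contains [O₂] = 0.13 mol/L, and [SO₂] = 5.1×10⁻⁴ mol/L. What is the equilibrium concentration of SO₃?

At equilibrium, Keq = [SO₃]² / ([SO₂]²·[O₂]) = 890.
([SO₃])² / ((5.1×10⁻⁴)²·(0.13)) = 890
[SO₃]² = 3.01×10⁻⁵ ⇒ [SO₃] = 0.0055 mol/L

[SO₃] = 0.0055 mol/L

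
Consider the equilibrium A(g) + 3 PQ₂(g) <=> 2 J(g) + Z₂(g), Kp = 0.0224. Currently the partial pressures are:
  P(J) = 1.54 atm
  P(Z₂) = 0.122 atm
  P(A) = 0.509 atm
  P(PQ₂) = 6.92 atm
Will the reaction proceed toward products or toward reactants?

Qp = P(J)²·P(Z₂) / (P(A)·P(PQ₂)³) = (1.54)²·(0.122) / ((0.509)·(6.92)³) = 0.00172
Qp = 0.00172 < Kp = 0.0224, so the forward reaction proceeds.

forward (toward products)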